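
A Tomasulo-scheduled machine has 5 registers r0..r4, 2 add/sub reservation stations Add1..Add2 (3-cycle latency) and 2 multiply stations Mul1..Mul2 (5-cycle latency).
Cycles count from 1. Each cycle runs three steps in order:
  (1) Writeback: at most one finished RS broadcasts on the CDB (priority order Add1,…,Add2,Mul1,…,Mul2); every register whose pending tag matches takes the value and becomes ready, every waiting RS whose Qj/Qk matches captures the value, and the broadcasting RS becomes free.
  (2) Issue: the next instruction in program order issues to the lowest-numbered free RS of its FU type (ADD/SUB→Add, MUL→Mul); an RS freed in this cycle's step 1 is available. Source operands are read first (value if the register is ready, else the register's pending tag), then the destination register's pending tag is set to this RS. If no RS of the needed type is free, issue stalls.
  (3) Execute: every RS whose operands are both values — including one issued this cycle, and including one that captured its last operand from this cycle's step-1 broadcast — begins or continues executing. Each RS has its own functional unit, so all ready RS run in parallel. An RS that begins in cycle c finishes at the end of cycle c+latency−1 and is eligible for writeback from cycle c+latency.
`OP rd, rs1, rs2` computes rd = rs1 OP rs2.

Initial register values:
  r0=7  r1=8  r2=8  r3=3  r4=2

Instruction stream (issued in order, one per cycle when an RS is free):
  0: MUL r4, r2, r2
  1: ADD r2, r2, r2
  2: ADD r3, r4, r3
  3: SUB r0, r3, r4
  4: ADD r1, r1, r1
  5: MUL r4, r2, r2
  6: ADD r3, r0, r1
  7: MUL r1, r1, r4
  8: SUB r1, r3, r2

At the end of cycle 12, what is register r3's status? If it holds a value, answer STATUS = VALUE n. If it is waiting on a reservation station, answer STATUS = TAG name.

c1: issue MUL r4<-Mul1 | r0:7,r1:8,r2:8,r3:3,r4:Mul1
c2: issue ADD r2<-Add1 | r0:7,r1:8,r2:Add1,r3:3,r4:Mul1
c3: issue ADD r3<-Add2 | r0:7,r1:8,r2:Add1,r3:Add2,r4:Mul1
c4: stall | r0:7,r1:8,r2:Add1,r3:Add2,r4:Mul1
c5: CDB Add1=16; issue SUB r0<-Add1 | r0:Add1,r1:8,r2:16,r3:Add2,r4:Mul1
c6: CDB Mul1=64; stall | r0:Add1,r1:8,r2:16,r3:Add2,r4:64
c7: stall | r0:Add1,r1:8,r2:16,r3:Add2,r4:64
c8: stall | r0:Add1,r1:8,r2:16,r3:Add2,r4:64
c9: CDB Add2=67; issue ADD r1<-Add2 | r0:Add1,r1:Add2,r2:16,r3:67,r4:64
c10: issue MUL r4<-Mul1 | r0:Add1,r1:Add2,r2:16,r3:67,r4:Mul1
c11: stall | r0:Add1,r1:Add2,r2:16,r3:67,r4:Mul1
c12: CDB Add1=3; issue ADD r3<-Add1 | r0:3,r1:Add2,r2:16,r3:Add1,r4:Mul1

STATUS = TAG Add1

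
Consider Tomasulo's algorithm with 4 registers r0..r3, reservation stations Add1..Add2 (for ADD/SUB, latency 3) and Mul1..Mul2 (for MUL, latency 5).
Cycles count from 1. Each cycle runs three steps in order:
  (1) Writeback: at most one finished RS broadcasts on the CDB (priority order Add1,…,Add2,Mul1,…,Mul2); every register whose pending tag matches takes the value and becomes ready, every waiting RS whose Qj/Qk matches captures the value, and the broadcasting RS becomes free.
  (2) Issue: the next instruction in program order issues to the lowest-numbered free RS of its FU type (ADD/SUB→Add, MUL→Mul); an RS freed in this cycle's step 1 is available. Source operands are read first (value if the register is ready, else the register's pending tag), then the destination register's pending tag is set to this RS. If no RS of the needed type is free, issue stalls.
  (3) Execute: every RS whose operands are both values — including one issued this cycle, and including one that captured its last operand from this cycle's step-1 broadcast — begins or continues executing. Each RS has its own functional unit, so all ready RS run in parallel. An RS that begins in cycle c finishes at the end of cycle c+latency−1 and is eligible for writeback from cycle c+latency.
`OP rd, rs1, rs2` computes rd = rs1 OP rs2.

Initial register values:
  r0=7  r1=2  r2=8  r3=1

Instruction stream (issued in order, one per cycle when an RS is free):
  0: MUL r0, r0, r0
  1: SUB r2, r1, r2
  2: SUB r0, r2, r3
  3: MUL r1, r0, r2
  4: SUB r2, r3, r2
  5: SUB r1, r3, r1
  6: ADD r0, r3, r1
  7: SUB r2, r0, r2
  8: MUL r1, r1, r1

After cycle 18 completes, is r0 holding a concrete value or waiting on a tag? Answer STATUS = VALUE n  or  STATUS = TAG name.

cycle 1: issue MUL r0<-Mul1 // r0:Mul1,r1:2,r2:8,r3:1
cycle 2: issue SUB r2<-Add1 // r0:Mul1,r1:2,r2:Add1,r3:1
cycle 3: issue SUB r0<-Add2 // r0:Add2,r1:2,r2:Add1,r3:1
cycle 4: issue MUL r1<-Mul2 // r0:Add2,r1:Mul2,r2:Add1,r3:1
cycle 5: CDB Add1=-6; issue SUB r2<-Add1 // r0:Add2,r1:Mul2,r2:Add1,r3:1
cycle 6: CDB Mul1=49; stall // r0:Add2,r1:Mul2,r2:Add1,r3:1
cycle 7: stall // r0:Add2,r1:Mul2,r2:Add1,r3:1
cycle 8: CDB Add1=7; issue SUB r1<-Add1 // r0:Add2,r1:Add1,r2:7,r3:1
cycle 9: CDB Add2=-7; issue ADD r0<-Add2 // r0:Add2,r1:Add1,r2:7,r3:1
cycle 10: stall // r0:Add2,r1:Add1,r2:7,r3:1
cycle 11: stall // r0:Add2,r1:Add1,r2:7,r3:1
cycle 12: stall // r0:Add2,r1:Add1,r2:7,r3:1
cycle 13: stall // r0:Add2,r1:Add1,r2:7,r3:1
cycle 14: CDB Mul2=42; stall // r0:Add2,r1:Add1,r2:7,r3:1
cycle 15: stall // r0:Add2,r1:Add1,r2:7,r3:1
cycle 16: stall // r0:Add2,r1:Add1,r2:7,r3:1
cycle 17: CDB Add1=-41; issue SUB r2<-Add1 // r0:Add2,r1:-41,r2:Add1,r3:1
cycle 18: issue MUL r1<-Mul1 // r0:Add2,r1:Mul1,r2:Add1,r3:1

STATUS = TAG Add2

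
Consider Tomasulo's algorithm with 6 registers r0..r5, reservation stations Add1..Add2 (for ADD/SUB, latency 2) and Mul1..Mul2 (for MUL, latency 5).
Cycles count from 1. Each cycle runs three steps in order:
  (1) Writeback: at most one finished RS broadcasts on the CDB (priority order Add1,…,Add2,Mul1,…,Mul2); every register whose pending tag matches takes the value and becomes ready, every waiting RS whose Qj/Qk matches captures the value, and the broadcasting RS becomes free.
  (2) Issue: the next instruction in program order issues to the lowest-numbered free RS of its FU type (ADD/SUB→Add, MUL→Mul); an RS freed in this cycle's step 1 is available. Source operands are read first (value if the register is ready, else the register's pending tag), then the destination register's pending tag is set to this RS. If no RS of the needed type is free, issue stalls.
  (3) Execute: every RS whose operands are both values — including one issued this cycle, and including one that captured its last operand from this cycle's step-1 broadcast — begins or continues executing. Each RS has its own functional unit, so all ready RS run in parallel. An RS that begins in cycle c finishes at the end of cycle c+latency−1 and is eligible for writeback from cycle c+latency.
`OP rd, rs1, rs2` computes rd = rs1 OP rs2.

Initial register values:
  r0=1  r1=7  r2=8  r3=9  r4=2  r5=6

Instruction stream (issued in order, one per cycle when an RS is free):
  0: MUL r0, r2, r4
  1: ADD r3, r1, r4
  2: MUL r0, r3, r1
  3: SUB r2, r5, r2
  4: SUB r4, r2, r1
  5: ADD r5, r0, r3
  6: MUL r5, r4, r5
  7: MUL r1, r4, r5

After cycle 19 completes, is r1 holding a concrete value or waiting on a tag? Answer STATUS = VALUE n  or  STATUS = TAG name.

  c1: issue MUL r0<-Mul1  regs: r0:Mul1,r1:7,r2:8,r3:9,r4:2,r5:6
  c2: issue ADD r3<-Add1  regs: r0:Mul1,r1:7,r2:8,r3:Add1,r4:2,r5:6
  c3: issue MUL r0<-Mul2  regs: r0:Mul2,r1:7,r2:8,r3:Add1,r4:2,r5:6
  c4: CDB Add1=9; issue SUB r2<-Add1  regs: r0:Mul2,r1:7,r2:Add1,r3:9,r4:2,r5:6
  c5: issue SUB r4<-Add2  regs: r0:Mul2,r1:7,r2:Add1,r3:9,r4:Add2,r5:6
  c6: CDB Add1=-2; issue ADD r5<-Add1  regs: r0:Mul2,r1:7,r2:-2,r3:9,r4:Add2,r5:Add1
  c7: CDB Mul1=16; issue MUL r5<-Mul1  regs: r0:Mul2,r1:7,r2:-2,r3:9,r4:Add2,r5:Mul1
  c8: CDB Add2=-9; stall  regs: r0:Mul2,r1:7,r2:-2,r3:9,r4:-9,r5:Mul1
  c9: CDB Mul2=63; issue MUL r1<-Mul2  regs: r0:63,r1:Mul2,r2:-2,r3:9,r4:-9,r5:Mul1
  c10: -  regs: r0:63,r1:Mul2,r2:-2,r3:9,r4:-9,r5:Mul1
  c11: CDB Add1=72  regs: r0:63,r1:Mul2,r2:-2,r3:9,r4:-9,r5:Mul1
  c12: -  regs: r0:63,r1:Mul2,r2:-2,r3:9,r4:-9,r5:Mul1
  c13: -  regs: r0:63,r1:Mul2,r2:-2,r3:9,r4:-9,r5:Mul1
  c14: -  regs: r0:63,r1:Mul2,r2:-2,r3:9,r4:-9,r5:Mul1
  c15: -  regs: r0:63,r1:Mul2,r2:-2,r3:9,r4:-9,r5:Mul1
  c16: CDB Mul1=-648  regs: r0:63,r1:Mul2,r2:-2,r3:9,r4:-9,r5:-648
  c17: -  regs: r0:63,r1:Mul2,r2:-2,r3:9,r4:-9,r5:-648
  c18: -  regs: r0:63,r1:Mul2,r2:-2,r3:9,r4:-9,r5:-648
  c19: -  regs: r0:63,r1:Mul2,r2:-2,r3:9,r4:-9,r5:-648

STATUS = TAG Mul2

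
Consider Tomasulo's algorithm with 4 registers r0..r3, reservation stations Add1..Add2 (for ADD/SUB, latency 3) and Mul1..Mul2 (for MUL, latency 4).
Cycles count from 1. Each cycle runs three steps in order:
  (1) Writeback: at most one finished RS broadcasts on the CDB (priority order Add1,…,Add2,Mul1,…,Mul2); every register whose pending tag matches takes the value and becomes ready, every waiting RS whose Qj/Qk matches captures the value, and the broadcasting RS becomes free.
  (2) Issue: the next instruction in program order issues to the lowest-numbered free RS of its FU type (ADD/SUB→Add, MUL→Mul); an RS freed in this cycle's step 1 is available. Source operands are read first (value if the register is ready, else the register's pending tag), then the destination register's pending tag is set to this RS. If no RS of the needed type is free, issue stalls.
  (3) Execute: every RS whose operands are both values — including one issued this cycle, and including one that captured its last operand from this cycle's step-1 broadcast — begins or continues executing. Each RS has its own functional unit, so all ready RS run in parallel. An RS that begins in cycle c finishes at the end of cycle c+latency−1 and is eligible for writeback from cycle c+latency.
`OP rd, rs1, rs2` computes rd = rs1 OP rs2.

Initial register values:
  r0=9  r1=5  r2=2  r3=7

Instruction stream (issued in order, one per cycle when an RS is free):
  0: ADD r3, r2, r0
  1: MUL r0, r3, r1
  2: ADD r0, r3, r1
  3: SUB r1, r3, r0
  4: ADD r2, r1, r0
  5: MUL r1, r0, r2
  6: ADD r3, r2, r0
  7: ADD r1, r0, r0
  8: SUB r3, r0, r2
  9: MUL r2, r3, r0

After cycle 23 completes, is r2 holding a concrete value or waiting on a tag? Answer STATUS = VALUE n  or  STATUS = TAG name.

STATUS = VALUE 80

  c1: issue ADD r3<-Add1  regs: r0:9,r1:5,r2:2,r3:Add1
  c2: issue MUL r0<-Mul1  regs: r0:Mul1,r1:5,r2:2,r3:Add1
  c3: issue ADD r0<-Add2  regs: r0:Add2,r1:5,r2:2,r3:Add1
  c4: CDB Add1=11; issue SUB r1<-Add1  regs: r0:Add2,r1:Add1,r2:2,r3:11
  c5: stall  regs: r0:Add2,r1:Add1,r2:2,r3:11
  c6: stall  regs: r0:Add2,r1:Add1,r2:2,r3:11
  c7: CDB Add2=16; issue ADD r2<-Add2  regs: r0:16,r1:Add1,r2:Add2,r3:11
  c8: CDB Mul1=55; issue MUL r1<-Mul1  regs: r0:16,r1:Mul1,r2:Add2,r3:11
  c9: stall  regs: r0:16,r1:Mul1,r2:Add2,r3:11
  c10: CDB Add1=-5; issue ADD r3<-Add1  regs: r0:16,r1:Mul1,r2:Add2,r3:Add1
  c11: stall  regs: r0:16,r1:Mul1,r2:Add2,r3:Add1
  c12: stall  regs: r0:16,r1:Mul1,r2:Add2,r3:Add1
  c13: CDB Add2=11; issue ADD r1<-Add2  regs: r0:16,r1:Add2,r2:11,r3:Add1
  c14: stall  regs: r0:16,r1:Add2,r2:11,r3:Add1
  c15: stall  regs: r0:16,r1:Add2,r2:11,r3:Add1
  c16: CDB Add1=27; issue SUB r3<-Add1  regs: r0:16,r1:Add2,r2:11,r3:Add1
  c17: CDB Add2=32; issue MUL r2<-Mul2  regs: r0:16,r1:32,r2:Mul2,r3:Add1
  c18: CDB Mul1=176  regs: r0:16,r1:32,r2:Mul2,r3:Add1
  c19: CDB Add1=5  regs: r0:16,r1:32,r2:Mul2,r3:5
  c20: -  regs: r0:16,r1:32,r2:Mul2,r3:5
  c21: -  regs: r0:16,r1:32,r2:Mul2,r3:5
  c22: -  regs: r0:16,r1:32,r2:Mul2,r3:5
  c23: CDB Mul2=80  regs: r0:16,r1:32,r2:80,r3:5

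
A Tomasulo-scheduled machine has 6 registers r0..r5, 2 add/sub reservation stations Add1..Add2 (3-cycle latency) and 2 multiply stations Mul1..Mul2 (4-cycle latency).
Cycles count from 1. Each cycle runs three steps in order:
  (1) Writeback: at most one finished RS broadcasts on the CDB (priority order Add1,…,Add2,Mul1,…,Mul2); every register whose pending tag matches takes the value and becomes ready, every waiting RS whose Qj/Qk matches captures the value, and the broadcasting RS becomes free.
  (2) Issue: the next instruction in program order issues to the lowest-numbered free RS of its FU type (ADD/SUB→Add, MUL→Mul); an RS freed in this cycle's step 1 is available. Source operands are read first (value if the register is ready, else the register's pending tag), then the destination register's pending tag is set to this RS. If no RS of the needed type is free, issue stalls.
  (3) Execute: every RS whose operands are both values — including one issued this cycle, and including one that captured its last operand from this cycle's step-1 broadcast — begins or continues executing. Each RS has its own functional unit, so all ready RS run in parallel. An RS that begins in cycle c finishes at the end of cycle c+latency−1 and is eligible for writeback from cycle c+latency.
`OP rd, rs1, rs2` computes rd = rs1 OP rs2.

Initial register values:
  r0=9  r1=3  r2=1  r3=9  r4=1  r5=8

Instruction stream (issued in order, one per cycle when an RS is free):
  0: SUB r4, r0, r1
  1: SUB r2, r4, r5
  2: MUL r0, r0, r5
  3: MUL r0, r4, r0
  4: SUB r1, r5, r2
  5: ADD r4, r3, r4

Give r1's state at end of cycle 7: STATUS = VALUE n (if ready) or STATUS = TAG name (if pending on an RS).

cycle 1: issue SUB r4<-Add1 // r0:9,r1:3,r2:1,r3:9,r4:Add1,r5:8
cycle 2: issue SUB r2<-Add2 // r0:9,r1:3,r2:Add2,r3:9,r4:Add1,r5:8
cycle 3: issue MUL r0<-Mul1 // r0:Mul1,r1:3,r2:Add2,r3:9,r4:Add1,r5:8
cycle 4: CDB Add1=6; issue MUL r0<-Mul2 // r0:Mul2,r1:3,r2:Add2,r3:9,r4:6,r5:8
cycle 5: issue SUB r1<-Add1 // r0:Mul2,r1:Add1,r2:Add2,r3:9,r4:6,r5:8
cycle 6: stall // r0:Mul2,r1:Add1,r2:Add2,r3:9,r4:6,r5:8
cycle 7: CDB Add2=-2; issue ADD r4<-Add2 // r0:Mul2,r1:Add1,r2:-2,r3:9,r4:Add2,r5:8

STATUS = TAG Add1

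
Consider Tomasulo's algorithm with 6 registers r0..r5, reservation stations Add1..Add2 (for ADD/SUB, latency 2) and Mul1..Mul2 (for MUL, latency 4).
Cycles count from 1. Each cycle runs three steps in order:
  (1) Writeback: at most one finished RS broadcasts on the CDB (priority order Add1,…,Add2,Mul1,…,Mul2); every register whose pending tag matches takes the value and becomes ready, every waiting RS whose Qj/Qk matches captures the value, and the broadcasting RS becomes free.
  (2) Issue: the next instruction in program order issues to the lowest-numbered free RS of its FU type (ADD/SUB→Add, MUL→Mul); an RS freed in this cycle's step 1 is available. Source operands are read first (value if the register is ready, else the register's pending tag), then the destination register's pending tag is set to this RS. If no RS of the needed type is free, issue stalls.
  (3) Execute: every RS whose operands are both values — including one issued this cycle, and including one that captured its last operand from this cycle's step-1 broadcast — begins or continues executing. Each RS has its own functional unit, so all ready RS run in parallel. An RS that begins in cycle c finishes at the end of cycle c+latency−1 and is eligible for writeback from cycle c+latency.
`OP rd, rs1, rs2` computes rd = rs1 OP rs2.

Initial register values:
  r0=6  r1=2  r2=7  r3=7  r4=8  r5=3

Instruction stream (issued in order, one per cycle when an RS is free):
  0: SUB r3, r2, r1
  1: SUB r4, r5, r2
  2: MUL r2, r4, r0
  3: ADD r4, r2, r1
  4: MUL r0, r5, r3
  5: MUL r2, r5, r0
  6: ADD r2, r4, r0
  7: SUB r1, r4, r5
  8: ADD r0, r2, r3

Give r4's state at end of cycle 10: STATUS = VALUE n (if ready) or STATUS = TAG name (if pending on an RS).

c1: issue SUB r3<-Add1 | r0:6,r1:2,r2:7,r3:Add1,r4:8,r5:3
c2: issue SUB r4<-Add2 | r0:6,r1:2,r2:7,r3:Add1,r4:Add2,r5:3
c3: CDB Add1=5; issue MUL r2<-Mul1 | r0:6,r1:2,r2:Mul1,r3:5,r4:Add2,r5:3
c4: CDB Add2=-4; issue ADD r4<-Add1 | r0:6,r1:2,r2:Mul1,r3:5,r4:Add1,r5:3
c5: issue MUL r0<-Mul2 | r0:Mul2,r1:2,r2:Mul1,r3:5,r4:Add1,r5:3
c6: stall | r0:Mul2,r1:2,r2:Mul1,r3:5,r4:Add1,r5:3
c7: stall | r0:Mul2,r1:2,r2:Mul1,r3:5,r4:Add1,r5:3
c8: CDB Mul1=-24; issue MUL r2<-Mul1 | r0:Mul2,r1:2,r2:Mul1,r3:5,r4:Add1,r5:3
c9: CDB Mul2=15; issue ADD r2<-Add2 | r0:15,r1:2,r2:Add2,r3:5,r4:Add1,r5:3
c10: CDB Add1=-22; issue SUB r1<-Add1 | r0:15,r1:Add1,r2:Add2,r3:5,r4:-22,r5:3

STATUS = VALUE -22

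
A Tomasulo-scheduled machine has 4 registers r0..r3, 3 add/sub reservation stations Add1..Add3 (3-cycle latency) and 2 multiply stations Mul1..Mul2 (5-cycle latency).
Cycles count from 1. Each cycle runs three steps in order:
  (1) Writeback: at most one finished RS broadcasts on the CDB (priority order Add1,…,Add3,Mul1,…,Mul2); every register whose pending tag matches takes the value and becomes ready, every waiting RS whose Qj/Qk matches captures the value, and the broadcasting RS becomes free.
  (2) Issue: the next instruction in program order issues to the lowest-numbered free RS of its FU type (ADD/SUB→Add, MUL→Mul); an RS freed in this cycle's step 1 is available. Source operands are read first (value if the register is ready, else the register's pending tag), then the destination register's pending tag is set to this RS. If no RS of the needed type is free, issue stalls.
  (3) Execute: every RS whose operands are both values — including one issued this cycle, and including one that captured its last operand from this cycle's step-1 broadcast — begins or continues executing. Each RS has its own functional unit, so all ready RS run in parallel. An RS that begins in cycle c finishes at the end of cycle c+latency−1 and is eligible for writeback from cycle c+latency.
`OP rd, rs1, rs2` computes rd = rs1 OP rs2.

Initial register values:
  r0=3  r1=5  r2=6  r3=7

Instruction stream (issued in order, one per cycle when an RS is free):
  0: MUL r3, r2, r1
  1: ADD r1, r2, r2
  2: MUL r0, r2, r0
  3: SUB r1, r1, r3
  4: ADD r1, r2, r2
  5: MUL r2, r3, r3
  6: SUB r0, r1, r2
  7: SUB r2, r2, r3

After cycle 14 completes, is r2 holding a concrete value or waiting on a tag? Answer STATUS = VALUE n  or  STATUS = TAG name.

  c1: issue MUL r3<-Mul1  regs: r0:3,r1:5,r2:6,r3:Mul1
  c2: issue ADD r1<-Add1  regs: r0:3,r1:Add1,r2:6,r3:Mul1
  c3: issue MUL r0<-Mul2  regs: r0:Mul2,r1:Add1,r2:6,r3:Mul1
  c4: issue SUB r1<-Add2  regs: r0:Mul2,r1:Add2,r2:6,r3:Mul1
  c5: CDB Add1=12; issue ADD r1<-Add1  regs: r0:Mul2,r1:Add1,r2:6,r3:Mul1
  c6: CDB Mul1=30; issue MUL r2<-Mul1  regs: r0:Mul2,r1:Add1,r2:Mul1,r3:30
  c7: issue SUB r0<-Add3  regs: r0:Add3,r1:Add1,r2:Mul1,r3:30
  c8: CDB Add1=12; issue SUB r2<-Add1  regs: r0:Add3,r1:12,r2:Add1,r3:30
  c9: CDB Add2=-18  regs: r0:Add3,r1:12,r2:Add1,r3:30
  c10: CDB Mul2=18  regs: r0:Add3,r1:12,r2:Add1,r3:30
  c11: CDB Mul1=900  regs: r0:Add3,r1:12,r2:Add1,r3:30
  c12: -  regs: r0:Add3,r1:12,r2:Add1,r3:30
  c13: -  regs: r0:Add3,r1:12,r2:Add1,r3:30
  c14: CDB Add1=870  regs: r0:Add3,r1:12,r2:870,r3:30

STATUS = VALUE 870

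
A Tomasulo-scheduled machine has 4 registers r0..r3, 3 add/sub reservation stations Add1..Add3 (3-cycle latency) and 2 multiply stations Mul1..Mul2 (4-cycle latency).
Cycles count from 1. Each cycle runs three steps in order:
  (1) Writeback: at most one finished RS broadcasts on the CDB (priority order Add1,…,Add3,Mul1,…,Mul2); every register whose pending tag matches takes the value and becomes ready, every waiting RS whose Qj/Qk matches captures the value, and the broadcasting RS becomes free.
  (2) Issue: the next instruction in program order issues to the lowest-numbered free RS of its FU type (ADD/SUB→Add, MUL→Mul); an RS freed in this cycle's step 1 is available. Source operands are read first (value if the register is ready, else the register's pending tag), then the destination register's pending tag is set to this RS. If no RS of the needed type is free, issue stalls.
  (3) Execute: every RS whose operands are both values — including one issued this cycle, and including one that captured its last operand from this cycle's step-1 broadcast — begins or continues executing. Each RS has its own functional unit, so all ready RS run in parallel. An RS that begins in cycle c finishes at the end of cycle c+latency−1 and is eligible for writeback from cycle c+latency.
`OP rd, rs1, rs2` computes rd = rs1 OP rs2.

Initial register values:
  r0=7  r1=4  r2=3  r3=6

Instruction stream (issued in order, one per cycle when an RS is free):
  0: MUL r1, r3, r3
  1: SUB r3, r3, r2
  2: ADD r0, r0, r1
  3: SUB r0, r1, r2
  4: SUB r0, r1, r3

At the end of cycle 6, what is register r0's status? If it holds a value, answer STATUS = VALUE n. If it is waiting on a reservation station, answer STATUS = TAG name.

c1: issue MUL r1<-Mul1 | r0:7,r1:Mul1,r2:3,r3:6
c2: issue SUB r3<-Add1 | r0:7,r1:Mul1,r2:3,r3:Add1
c3: issue ADD r0<-Add2 | r0:Add2,r1:Mul1,r2:3,r3:Add1
c4: issue SUB r0<-Add3 | r0:Add3,r1:Mul1,r2:3,r3:Add1
c5: CDB Add1=3; issue SUB r0<-Add1 | r0:Add1,r1:Mul1,r2:3,r3:3
c6: CDB Mul1=36 | r0:Add1,r1:36,r2:3,r3:3

STATUS = TAG Add1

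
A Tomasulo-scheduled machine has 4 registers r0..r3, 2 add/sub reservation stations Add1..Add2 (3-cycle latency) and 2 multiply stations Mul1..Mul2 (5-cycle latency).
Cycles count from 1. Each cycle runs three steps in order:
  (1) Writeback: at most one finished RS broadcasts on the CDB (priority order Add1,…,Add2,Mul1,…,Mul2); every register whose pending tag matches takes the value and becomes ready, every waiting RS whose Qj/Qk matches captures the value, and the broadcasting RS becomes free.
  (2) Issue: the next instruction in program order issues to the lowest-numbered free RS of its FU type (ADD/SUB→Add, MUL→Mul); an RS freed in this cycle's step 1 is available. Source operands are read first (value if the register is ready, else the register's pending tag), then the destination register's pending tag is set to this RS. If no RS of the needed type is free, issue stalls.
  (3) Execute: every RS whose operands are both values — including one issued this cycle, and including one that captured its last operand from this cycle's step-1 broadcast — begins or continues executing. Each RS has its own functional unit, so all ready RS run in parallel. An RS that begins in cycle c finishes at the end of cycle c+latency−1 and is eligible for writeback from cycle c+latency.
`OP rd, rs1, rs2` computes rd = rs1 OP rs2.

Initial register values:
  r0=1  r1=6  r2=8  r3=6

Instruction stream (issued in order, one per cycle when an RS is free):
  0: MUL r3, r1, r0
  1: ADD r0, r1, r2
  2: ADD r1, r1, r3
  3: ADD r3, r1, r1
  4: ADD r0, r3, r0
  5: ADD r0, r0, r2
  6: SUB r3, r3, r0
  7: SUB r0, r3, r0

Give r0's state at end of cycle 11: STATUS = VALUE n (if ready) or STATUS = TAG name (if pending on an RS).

STATUS = TAG Add2

cycle 1: issue MUL r3<-Mul1 // r0:1,r1:6,r2:8,r3:Mul1
cycle 2: issue ADD r0<-Add1 // r0:Add1,r1:6,r2:8,r3:Mul1
cycle 3: issue ADD r1<-Add2 // r0:Add1,r1:Add2,r2:8,r3:Mul1
cycle 4: stall // r0:Add1,r1:Add2,r2:8,r3:Mul1
cycle 5: CDB Add1=14; issue ADD r3<-Add1 // r0:14,r1:Add2,r2:8,r3:Add1
cycle 6: CDB Mul1=6; stall // r0:14,r1:Add2,r2:8,r3:Add1
cycle 7: stall // r0:14,r1:Add2,r2:8,r3:Add1
cycle 8: stall // r0:14,r1:Add2,r2:8,r3:Add1
cycle 9: CDB Add2=12; issue ADD r0<-Add2 // r0:Add2,r1:12,r2:8,r3:Add1
cycle 10: stall // r0:Add2,r1:12,r2:8,r3:Add1
cycle 11: stall // r0:Add2,r1:12,r2:8,r3:Add1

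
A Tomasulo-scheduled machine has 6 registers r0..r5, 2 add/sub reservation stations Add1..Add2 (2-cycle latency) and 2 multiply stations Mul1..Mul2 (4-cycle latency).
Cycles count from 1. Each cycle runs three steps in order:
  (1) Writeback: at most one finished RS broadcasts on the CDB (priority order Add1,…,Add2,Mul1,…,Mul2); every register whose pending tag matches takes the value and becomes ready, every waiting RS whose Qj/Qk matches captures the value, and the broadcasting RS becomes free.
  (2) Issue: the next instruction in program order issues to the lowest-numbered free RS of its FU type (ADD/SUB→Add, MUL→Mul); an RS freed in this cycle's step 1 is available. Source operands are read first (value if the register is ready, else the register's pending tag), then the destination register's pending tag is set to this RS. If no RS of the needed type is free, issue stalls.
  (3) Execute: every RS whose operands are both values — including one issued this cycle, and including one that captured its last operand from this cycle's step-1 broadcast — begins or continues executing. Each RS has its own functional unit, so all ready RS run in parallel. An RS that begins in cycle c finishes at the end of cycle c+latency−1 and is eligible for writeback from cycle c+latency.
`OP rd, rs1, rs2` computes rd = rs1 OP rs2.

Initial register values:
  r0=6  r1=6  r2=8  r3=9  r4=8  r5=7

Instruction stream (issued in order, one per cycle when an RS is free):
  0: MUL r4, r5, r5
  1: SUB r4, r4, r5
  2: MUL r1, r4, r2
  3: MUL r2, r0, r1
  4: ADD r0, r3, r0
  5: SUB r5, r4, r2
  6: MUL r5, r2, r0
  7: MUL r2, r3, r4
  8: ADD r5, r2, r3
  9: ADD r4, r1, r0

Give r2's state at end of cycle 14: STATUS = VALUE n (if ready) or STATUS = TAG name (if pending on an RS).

cycle 1: issue MUL r4<-Mul1 // r0:6,r1:6,r2:8,r3:9,r4:Mul1,r5:7
cycle 2: issue SUB r4<-Add1 // r0:6,r1:6,r2:8,r3:9,r4:Add1,r5:7
cycle 3: issue MUL r1<-Mul2 // r0:6,r1:Mul2,r2:8,r3:9,r4:Add1,r5:7
cycle 4: stall // r0:6,r1:Mul2,r2:8,r3:9,r4:Add1,r5:7
cycle 5: CDB Mul1=49; issue MUL r2<-Mul1 // r0:6,r1:Mul2,r2:Mul1,r3:9,r4:Add1,r5:7
cycle 6: issue ADD r0<-Add2 // r0:Add2,r1:Mul2,r2:Mul1,r3:9,r4:Add1,r5:7
cycle 7: CDB Add1=42; issue SUB r5<-Add1 // r0:Add2,r1:Mul2,r2:Mul1,r3:9,r4:42,r5:Add1
cycle 8: CDB Add2=15; stall // r0:15,r1:Mul2,r2:Mul1,r3:9,r4:42,r5:Add1
cycle 9: stall // r0:15,r1:Mul2,r2:Mul1,r3:9,r4:42,r5:Add1
cycle 10: stall // r0:15,r1:Mul2,r2:Mul1,r3:9,r4:42,r5:Add1
cycle 11: CDB Mul2=336; issue MUL r5<-Mul2 // r0:15,r1:336,r2:Mul1,r3:9,r4:42,r5:Mul2
cycle 12: stall // r0:15,r1:336,r2:Mul1,r3:9,r4:42,r5:Mul2
cycle 13: stall // r0:15,r1:336,r2:Mul1,r3:9,r4:42,r5:Mul2
cycle 14: stall // r0:15,r1:336,r2:Mul1,r3:9,r4:42,r5:Mul2

STATUS = TAG Mul1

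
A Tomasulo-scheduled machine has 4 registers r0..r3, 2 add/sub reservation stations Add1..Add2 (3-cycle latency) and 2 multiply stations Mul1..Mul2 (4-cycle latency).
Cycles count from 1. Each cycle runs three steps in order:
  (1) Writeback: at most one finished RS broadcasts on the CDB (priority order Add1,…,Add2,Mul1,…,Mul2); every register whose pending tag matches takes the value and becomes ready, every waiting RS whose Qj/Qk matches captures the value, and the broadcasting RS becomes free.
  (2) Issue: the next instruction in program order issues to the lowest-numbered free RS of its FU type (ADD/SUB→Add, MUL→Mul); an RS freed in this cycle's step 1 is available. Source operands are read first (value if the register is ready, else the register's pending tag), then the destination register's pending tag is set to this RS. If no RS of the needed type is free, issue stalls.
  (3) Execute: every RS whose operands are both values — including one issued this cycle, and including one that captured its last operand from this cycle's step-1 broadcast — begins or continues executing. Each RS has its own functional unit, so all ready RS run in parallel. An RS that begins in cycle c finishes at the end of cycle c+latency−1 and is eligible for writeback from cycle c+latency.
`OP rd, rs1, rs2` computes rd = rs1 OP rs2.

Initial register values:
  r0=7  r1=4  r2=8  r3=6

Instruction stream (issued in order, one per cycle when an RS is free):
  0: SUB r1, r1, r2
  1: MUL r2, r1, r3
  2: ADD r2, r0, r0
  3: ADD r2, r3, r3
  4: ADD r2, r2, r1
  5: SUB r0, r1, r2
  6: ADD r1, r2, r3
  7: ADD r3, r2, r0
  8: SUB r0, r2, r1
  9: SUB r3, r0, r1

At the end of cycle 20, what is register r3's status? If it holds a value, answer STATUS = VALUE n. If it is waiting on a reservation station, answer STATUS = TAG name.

cycle 1: issue SUB r1<-Add1 // r0:7,r1:Add1,r2:8,r3:6
cycle 2: issue MUL r2<-Mul1 // r0:7,r1:Add1,r2:Mul1,r3:6
cycle 3: issue ADD r2<-Add2 // r0:7,r1:Add1,r2:Add2,r3:6
cycle 4: CDB Add1=-4; issue ADD r2<-Add1 // r0:7,r1:-4,r2:Add1,r3:6
cycle 5: stall // r0:7,r1:-4,r2:Add1,r3:6
cycle 6: CDB Add2=14; issue ADD r2<-Add2 // r0:7,r1:-4,r2:Add2,r3:6
cycle 7: CDB Add1=12; issue SUB r0<-Add1 // r0:Add1,r1:-4,r2:Add2,r3:6
cycle 8: CDB Mul1=-24; stall // r0:Add1,r1:-4,r2:Add2,r3:6
cycle 9: stall // r0:Add1,r1:-4,r2:Add2,r3:6
cycle 10: CDB Add2=8; issue ADD r1<-Add2 // r0:Add1,r1:Add2,r2:8,r3:6
cycle 11: stall // r0:Add1,r1:Add2,r2:8,r3:6
cycle 12: stall // r0:Add1,r1:Add2,r2:8,r3:6
cycle 13: CDB Add1=-12; issue ADD r3<-Add1 // r0:-12,r1:Add2,r2:8,r3:Add1
cycle 14: CDB Add2=14; issue SUB r0<-Add2 // r0:Add2,r1:14,r2:8,r3:Add1
cycle 15: stall // r0:Add2,r1:14,r2:8,r3:Add1
cycle 16: CDB Add1=-4; issue SUB r3<-Add1 // r0:Add2,r1:14,r2:8,r3:Add1
cycle 17: CDB Add2=-6 // r0:-6,r1:14,r2:8,r3:Add1
cycle 18: - // r0:-6,r1:14,r2:8,r3:Add1
cycle 19: - // r0:-6,r1:14,r2:8,r3:Add1
cycle 20: CDB Add1=-20 // r0:-6,r1:14,r2:8,r3:-20

STATUS = VALUE -20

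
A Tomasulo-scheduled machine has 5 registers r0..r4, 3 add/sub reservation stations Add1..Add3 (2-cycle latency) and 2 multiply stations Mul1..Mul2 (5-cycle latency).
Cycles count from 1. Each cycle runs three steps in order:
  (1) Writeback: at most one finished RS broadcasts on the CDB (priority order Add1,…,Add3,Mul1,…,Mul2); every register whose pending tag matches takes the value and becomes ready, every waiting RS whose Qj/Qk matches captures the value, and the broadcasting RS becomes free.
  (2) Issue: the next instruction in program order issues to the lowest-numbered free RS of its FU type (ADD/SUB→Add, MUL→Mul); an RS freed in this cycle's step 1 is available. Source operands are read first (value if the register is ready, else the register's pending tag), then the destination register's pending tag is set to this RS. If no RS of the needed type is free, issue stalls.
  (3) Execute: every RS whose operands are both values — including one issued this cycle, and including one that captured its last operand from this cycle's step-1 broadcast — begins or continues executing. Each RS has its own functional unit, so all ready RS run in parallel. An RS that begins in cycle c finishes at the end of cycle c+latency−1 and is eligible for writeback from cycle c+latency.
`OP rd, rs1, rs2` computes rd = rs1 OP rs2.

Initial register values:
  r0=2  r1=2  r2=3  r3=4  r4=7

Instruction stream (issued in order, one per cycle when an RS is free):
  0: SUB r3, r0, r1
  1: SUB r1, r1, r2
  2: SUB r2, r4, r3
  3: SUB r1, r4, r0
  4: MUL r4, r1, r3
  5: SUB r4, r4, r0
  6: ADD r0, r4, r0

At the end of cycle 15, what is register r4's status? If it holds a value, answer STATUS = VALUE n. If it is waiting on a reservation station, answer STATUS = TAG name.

STATUS = VALUE -2

  c1: issue SUB r3<-Add1  regs: r0:2,r1:2,r2:3,r3:Add1,r4:7
  c2: issue SUB r1<-Add2  regs: r0:2,r1:Add2,r2:3,r3:Add1,r4:7
  c3: CDB Add1=0; issue SUB r2<-Add1  regs: r0:2,r1:Add2,r2:Add1,r3:0,r4:7
  c4: CDB Add2=-1; issue SUB r1<-Add2  regs: r0:2,r1:Add2,r2:Add1,r3:0,r4:7
  c5: CDB Add1=7; issue MUL r4<-Mul1  regs: r0:2,r1:Add2,r2:7,r3:0,r4:Mul1
  c6: CDB Add2=5; issue SUB r4<-Add1  regs: r0:2,r1:5,r2:7,r3:0,r4:Add1
  c7: issue ADD r0<-Add2  regs: r0:Add2,r1:5,r2:7,r3:0,r4:Add1
  c8: -  regs: r0:Add2,r1:5,r2:7,r3:0,r4:Add1
  c9: -  regs: r0:Add2,r1:5,r2:7,r3:0,r4:Add1
  c10: -  regs: r0:Add2,r1:5,r2:7,r3:0,r4:Add1
  c11: CDB Mul1=0  regs: r0:Add2,r1:5,r2:7,r3:0,r4:Add1
  c12: -  regs: r0:Add2,r1:5,r2:7,r3:0,r4:Add1
  c13: CDB Add1=-2  regs: r0:Add2,r1:5,r2:7,r3:0,r4:-2
  c14: -  regs: r0:Add2,r1:5,r2:7,r3:0,r4:-2
  c15: CDB Add2=0  regs: r0:0,r1:5,r2:7,r3:0,r4:-2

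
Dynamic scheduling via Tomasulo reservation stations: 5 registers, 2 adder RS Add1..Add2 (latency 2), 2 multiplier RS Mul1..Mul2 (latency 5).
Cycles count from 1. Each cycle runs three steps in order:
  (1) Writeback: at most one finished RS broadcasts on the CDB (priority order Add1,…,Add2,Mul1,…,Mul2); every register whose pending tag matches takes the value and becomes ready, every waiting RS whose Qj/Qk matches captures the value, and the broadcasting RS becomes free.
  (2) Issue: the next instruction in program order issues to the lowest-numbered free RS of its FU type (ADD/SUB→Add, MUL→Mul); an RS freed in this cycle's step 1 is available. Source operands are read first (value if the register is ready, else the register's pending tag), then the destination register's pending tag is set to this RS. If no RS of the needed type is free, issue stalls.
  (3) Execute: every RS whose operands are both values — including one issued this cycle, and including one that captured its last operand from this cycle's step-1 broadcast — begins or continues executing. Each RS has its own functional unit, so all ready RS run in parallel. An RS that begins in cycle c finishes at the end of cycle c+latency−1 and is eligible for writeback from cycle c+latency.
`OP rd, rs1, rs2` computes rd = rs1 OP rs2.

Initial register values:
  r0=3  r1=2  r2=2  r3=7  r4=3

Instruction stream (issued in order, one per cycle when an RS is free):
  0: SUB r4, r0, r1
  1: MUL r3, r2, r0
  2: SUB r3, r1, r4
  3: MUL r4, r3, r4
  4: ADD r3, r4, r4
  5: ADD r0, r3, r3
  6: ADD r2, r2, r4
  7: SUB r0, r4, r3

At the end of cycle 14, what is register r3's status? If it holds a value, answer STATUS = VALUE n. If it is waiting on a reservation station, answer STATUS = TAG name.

c1: issue SUB r4<-Add1 | r0:3,r1:2,r2:2,r3:7,r4:Add1
c2: issue MUL r3<-Mul1 | r0:3,r1:2,r2:2,r3:Mul1,r4:Add1
c3: CDB Add1=1; issue SUB r3<-Add1 | r0:3,r1:2,r2:2,r3:Add1,r4:1
c4: issue MUL r4<-Mul2 | r0:3,r1:2,r2:2,r3:Add1,r4:Mul2
c5: CDB Add1=1; issue ADD r3<-Add1 | r0:3,r1:2,r2:2,r3:Add1,r4:Mul2
c6: issue ADD r0<-Add2 | r0:Add2,r1:2,r2:2,r3:Add1,r4:Mul2
c7: CDB Mul1=6; stall | r0:Add2,r1:2,r2:2,r3:Add1,r4:Mul2
c8: stall | r0:Add2,r1:2,r2:2,r3:Add1,r4:Mul2
c9: stall | r0:Add2,r1:2,r2:2,r3:Add1,r4:Mul2
c10: CDB Mul2=1; stall | r0:Add2,r1:2,r2:2,r3:Add1,r4:1
c11: stall | r0:Add2,r1:2,r2:2,r3:Add1,r4:1
c12: CDB Add1=2; issue ADD r2<-Add1 | r0:Add2,r1:2,r2:Add1,r3:2,r4:1
c13: stall | r0:Add2,r1:2,r2:Add1,r3:2,r4:1
c14: CDB Add1=3; issue SUB r0<-Add1 | r0:Add1,r1:2,r2:3,r3:2,r4:1

STATUS = VALUE 2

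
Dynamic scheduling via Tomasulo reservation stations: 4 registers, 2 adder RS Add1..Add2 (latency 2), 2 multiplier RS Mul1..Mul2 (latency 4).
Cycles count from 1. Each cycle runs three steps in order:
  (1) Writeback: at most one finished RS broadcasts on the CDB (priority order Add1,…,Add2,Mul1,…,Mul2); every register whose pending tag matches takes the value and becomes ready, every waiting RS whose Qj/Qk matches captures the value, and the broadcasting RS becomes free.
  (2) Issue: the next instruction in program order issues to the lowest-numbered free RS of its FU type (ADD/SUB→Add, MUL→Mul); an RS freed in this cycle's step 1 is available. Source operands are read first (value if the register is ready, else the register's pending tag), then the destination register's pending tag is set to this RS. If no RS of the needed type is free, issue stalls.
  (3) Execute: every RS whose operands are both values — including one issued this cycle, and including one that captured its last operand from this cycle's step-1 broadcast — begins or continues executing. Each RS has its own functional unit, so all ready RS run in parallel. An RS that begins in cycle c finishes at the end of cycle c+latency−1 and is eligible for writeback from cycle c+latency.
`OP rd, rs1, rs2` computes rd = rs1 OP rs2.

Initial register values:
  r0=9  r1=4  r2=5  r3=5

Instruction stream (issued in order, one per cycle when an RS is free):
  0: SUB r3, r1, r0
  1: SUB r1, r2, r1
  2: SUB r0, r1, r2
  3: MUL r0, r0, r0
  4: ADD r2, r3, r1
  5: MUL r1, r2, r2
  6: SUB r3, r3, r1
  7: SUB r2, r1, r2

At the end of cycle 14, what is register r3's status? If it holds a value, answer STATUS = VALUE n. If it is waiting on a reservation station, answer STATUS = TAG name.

  c1: issue SUB r3<-Add1  regs: r0:9,r1:4,r2:5,r3:Add1
  c2: issue SUB r1<-Add2  regs: r0:9,r1:Add2,r2:5,r3:Add1
  c3: CDB Add1=-5; issue SUB r0<-Add1  regs: r0:Add1,r1:Add2,r2:5,r3:-5
  c4: CDB Add2=1; issue MUL r0<-Mul1  regs: r0:Mul1,r1:1,r2:5,r3:-5
  c5: issue ADD r2<-Add2  regs: r0:Mul1,r1:1,r2:Add2,r3:-5
  c6: CDB Add1=-4; issue MUL r1<-Mul2  regs: r0:Mul1,r1:Mul2,r2:Add2,r3:-5
  c7: CDB Add2=-4; issue SUB r3<-Add1  regs: r0:Mul1,r1:Mul2,r2:-4,r3:Add1
  c8: issue SUB r2<-Add2  regs: r0:Mul1,r1:Mul2,r2:Add2,r3:Add1
  c9: -  regs: r0:Mul1,r1:Mul2,r2:Add2,r3:Add1
  c10: CDB Mul1=16  regs: r0:16,r1:Mul2,r2:Add2,r3:Add1
  c11: CDB Mul2=16  regs: r0:16,r1:16,r2:Add2,r3:Add1
  c12: -  regs: r0:16,r1:16,r2:Add2,r3:Add1
  c13: CDB Add1=-21  regs: r0:16,r1:16,r2:Add2,r3:-21
  c14: CDB Add2=20  regs: r0:16,r1:16,r2:20,r3:-21

STATUS = VALUE -21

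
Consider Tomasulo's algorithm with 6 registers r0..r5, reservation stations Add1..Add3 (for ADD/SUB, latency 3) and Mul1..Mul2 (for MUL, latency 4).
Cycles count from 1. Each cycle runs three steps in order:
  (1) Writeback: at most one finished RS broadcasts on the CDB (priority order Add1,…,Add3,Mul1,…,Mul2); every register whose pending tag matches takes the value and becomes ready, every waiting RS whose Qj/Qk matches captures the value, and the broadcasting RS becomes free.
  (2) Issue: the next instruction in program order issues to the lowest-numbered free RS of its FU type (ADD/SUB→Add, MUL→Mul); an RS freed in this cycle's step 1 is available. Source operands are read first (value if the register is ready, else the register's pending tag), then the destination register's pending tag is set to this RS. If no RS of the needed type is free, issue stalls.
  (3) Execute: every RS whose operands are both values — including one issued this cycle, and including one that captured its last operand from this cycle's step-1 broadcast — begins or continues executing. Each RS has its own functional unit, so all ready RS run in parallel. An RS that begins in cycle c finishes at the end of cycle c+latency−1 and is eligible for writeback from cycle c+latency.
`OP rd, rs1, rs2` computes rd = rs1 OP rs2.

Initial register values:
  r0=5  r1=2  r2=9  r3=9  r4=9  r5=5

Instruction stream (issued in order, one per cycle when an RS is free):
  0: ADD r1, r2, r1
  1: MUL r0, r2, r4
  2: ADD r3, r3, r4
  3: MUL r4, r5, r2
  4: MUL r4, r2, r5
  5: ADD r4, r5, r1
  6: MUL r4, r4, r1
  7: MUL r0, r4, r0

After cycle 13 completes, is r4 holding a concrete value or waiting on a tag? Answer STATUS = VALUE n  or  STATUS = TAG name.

cycle 1: issue ADD r1<-Add1 // r0:5,r1:Add1,r2:9,r3:9,r4:9,r5:5
cycle 2: issue MUL r0<-Mul1 // r0:Mul1,r1:Add1,r2:9,r3:9,r4:9,r5:5
cycle 3: issue ADD r3<-Add2 // r0:Mul1,r1:Add1,r2:9,r3:Add2,r4:9,r5:5
cycle 4: CDB Add1=11; issue MUL r4<-Mul2 // r0:Mul1,r1:11,r2:9,r3:Add2,r4:Mul2,r5:5
cycle 5: stall // r0:Mul1,r1:11,r2:9,r3:Add2,r4:Mul2,r5:5
cycle 6: CDB Add2=18; stall // r0:Mul1,r1:11,r2:9,r3:18,r4:Mul2,r5:5
cycle 7: CDB Mul1=81; issue MUL r4<-Mul1 // r0:81,r1:11,r2:9,r3:18,r4:Mul1,r5:5
cycle 8: CDB Mul2=45; issue ADD r4<-Add1 // r0:81,r1:11,r2:9,r3:18,r4:Add1,r5:5
cycle 9: issue MUL r4<-Mul2 // r0:81,r1:11,r2:9,r3:18,r4:Mul2,r5:5
cycle 10: stall // r0:81,r1:11,r2:9,r3:18,r4:Mul2,r5:5
cycle 11: CDB Add1=16; stall // r0:81,r1:11,r2:9,r3:18,r4:Mul2,r5:5
cycle 12: CDB Mul1=45; issue MUL r0<-Mul1 // r0:Mul1,r1:11,r2:9,r3:18,r4:Mul2,r5:5
cycle 13: - // r0:Mul1,r1:11,r2:9,r3:18,r4:Mul2,r5:5

STATUS = TAG Mul2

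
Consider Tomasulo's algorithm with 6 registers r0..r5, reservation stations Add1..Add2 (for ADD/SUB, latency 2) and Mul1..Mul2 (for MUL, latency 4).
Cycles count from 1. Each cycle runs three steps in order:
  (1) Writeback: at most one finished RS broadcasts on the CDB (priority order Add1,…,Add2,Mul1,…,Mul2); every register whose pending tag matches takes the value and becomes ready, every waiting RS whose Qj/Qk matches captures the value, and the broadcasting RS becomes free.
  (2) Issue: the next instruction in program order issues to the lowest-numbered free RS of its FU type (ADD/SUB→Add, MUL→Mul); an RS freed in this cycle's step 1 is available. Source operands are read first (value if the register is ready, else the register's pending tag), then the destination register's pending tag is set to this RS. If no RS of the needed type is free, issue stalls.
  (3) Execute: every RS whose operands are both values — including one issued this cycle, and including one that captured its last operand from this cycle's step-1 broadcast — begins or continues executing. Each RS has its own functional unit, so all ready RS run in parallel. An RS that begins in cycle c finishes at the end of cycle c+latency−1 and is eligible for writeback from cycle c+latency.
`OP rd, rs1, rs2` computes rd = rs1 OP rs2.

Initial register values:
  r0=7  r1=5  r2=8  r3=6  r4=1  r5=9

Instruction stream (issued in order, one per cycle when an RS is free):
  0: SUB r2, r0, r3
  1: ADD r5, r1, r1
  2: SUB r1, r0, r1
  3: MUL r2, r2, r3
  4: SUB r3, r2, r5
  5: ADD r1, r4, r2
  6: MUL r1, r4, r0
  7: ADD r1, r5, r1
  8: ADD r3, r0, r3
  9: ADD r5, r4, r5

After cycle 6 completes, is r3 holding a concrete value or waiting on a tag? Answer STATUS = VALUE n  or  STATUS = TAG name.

cycle 1: issue SUB r2<-Add1 // r0:7,r1:5,r2:Add1,r3:6,r4:1,r5:9
cycle 2: issue ADD r5<-Add2 // r0:7,r1:5,r2:Add1,r3:6,r4:1,r5:Add2
cycle 3: CDB Add1=1; issue SUB r1<-Add1 // r0:7,r1:Add1,r2:1,r3:6,r4:1,r5:Add2
cycle 4: CDB Add2=10; issue MUL r2<-Mul1 // r0:7,r1:Add1,r2:Mul1,r3:6,r4:1,r5:10
cycle 5: CDB Add1=2; issue SUB r3<-Add1 // r0:7,r1:2,r2:Mul1,r3:Add1,r4:1,r5:10
cycle 6: issue ADD r1<-Add2 // r0:7,r1:Add2,r2:Mul1,r3:Add1,r4:1,r5:10

STATUS = TAG Add1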